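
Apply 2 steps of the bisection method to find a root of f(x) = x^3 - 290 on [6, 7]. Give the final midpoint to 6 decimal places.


f(x) = x^3 - 290
f(6) = -74 < 0
f(7) = 53 > 0

Step 1: midpoint = (6.000000 + 7.000000)/2 = 6.500000
  f(6.500000) = -15.375000
  f(mid) < 0, so root is in [6.500000, 7.000000]

Step 2: midpoint = (6.500000 + 7.000000)/2 = 6.750000
  f(6.750000) = 17.546875
  f(mid) > 0, so root is in [6.500000, 6.750000]

midpoint = 6.750000


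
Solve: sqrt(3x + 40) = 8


Square both sides: 3x + 40 = 8^2 = 64
3x = 64 - 40 = 24
x = 8
Check: sqrt(3*8 + 40) = sqrt(64) = 8 ✓

x = 8


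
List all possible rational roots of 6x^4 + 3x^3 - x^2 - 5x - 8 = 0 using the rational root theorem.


Rational root theorem: possible roots are ±p/q where:
  p divides the constant term (-8): p ∈ {1, 2, 4, 8}
  q divides the leading coefficient (6): q ∈ {1, 2, 3, 6}

All possible rational roots: -8, -4, -8/3, -2, -4/3, -1, -2/3, -1/2, -1/3, -1/6, 1/6, 1/3, 1/2, 2/3, 1, 4/3, 2, 8/3, 4, 8

-8, -4, -8/3, -2, -4/3, -1, -2/3, -1/2, -1/3, -1/6, 1/6, 1/3, 1/2, 2/3, 1, 4/3, 2, 8/3, 4, 8


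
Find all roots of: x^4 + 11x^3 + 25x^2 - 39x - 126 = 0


Let p(x) = x^4 + 11x^3 + 25x^2 - 39x - 126. By the rational root theorem (leading coefficient 1), any rational root is an integer divisor of 126: try ±1, ±2, ... in turn.
Test x = 1: value = -128 ≠ 0.
Test x = -1: value = -72 ≠ 0.
Test x = 2: value = 0 ✓, so (x - 2) is a factor.
Synthetic division by (x - 2): bring down 1; 1(2) + 11 = 13; 13(2) + 25 = 51; 51(2) - 39 = 63; 63(2) - 126 = 0 → quotient x^3 + 13x^2 + 51x + 63, remainder 0.
Continue with the quotient x^3 + 13x^2 + 51x + 63 (candidates must divide 63).
Test x = 3: value = 360 ≠ 0.
Test x = -3: value = 0 ✓, so (x + 3) is a factor.
Synthetic division by (x + 3): bring down 1; 1(-3) + 13 = 10; 10(-3) + 51 = 21; 21(-3) + 63 = 0 → quotient x^2 + 10x + 21, remainder 0.
Solve the quadratic x^2 + 10x + 21 = 0: discriminant = 10^2 - 4(1)(21) = 100 - 84 = 16.
sqrt(16) = 4, so x = (-10 ± 4)/2: x = -3 or x = -7.
Collecting all roots found:

x = -7, x = -3 (multiplicity 2), x = 2


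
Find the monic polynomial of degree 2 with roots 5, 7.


A monic polynomial with roots 5, 7 is:
p(x) = (x - 5)(x - 7)
After multiplying by (x - 5): x - 5
After multiplying by (x - 7): x^2 - 12x + 35

x^2 - 12x + 35


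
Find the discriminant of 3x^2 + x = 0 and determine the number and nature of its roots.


For ax^2 + bx + c = 0, discriminant D = b^2 - 4ac
Here a = 3, b = 1, c = 0
D = (1)^2 - 4(3)(0) = 1 - 0 = 1

D = 1 > 0 and is a perfect square (sqrt = 1)
The equation has 2 distinct real rational roots.

Discriminant = 1, 2 distinct real rational roots


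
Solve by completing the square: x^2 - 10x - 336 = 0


Start: x^2 - 10x - 336 = 0
Move constant: x^2 - 10x = 336
Half of -10 is -5, squared is 25
Add 25 to both sides: x^2 - 10x + 25 = 361
(x - 5)^2 = 361
x - 5 = ±19
x = 5 + 19 = 24 or x = 5 - 19 = -14

x = -14, x = 24


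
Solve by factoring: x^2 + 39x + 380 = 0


We need two numbers that multiply to 380 and add to 39.
Those numbers are 19 and 20 (since 19 * 20 = 380 and 19 + 20 = 39).
So x^2 + 39x + 380 = (x + 19)(x + 20) = 0
Setting each factor to zero: x = -19 or x = -20

x = -20, x = -19


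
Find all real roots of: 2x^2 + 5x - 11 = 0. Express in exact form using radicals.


Using the quadratic formula: x = (-b ± sqrt(b^2 - 4ac)) / (2a)
Here a = 2, b = 5, c = -11
Discriminant = b^2 - 4ac = 5^2 - 4(2)(-11) = 25 + 88 = 113
Since discriminant = 113 > 0, there are two real roots.
x = (-5 ± sqrt(113)) / 4
Numerically: x ≈ 1.4075 or x ≈ -3.9075

x = (-5 + sqrt(113)) / 4 or x = (-5 - sqrt(113)) / 4


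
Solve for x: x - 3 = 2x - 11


Starting with: x - 3 = 2x - 11
Move all x terms to left: (1 - 2)x = -11 + 3
Simplify: -x = -8
Divide both sides by -1: x = 8

x = 8


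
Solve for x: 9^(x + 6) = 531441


Express both sides with the same base.
531441 = 9^6
Since the bases match, equate exponents: x + 6 = 6
So x = 6 - (6) = 0

x = 0


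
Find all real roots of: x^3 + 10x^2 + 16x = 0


The constant term is 0, so x = 0 is a root. Factor out x:
  x(x^2 + 10x + 16) = 0
Solve the quadratic x^2 + 10x + 16 = 0: discriminant = 10^2 - 4(1)(16) = 100 - 64 = 36.
sqrt(36) = 6, so x = (-10 ± 6)/2: x = -2 or x = -8.

x = -8, x = -2, x = 0


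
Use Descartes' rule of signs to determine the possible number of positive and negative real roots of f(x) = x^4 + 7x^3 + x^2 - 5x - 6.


Descartes' rule of signs:

For positive roots, count sign changes in f(x) = x^4 + 7x^3 + x^2 - 5x - 6:
Signs of coefficients: +, +, +, -, -
Number of sign changes: 1
Possible positive real roots: 1

For negative roots, examine f(-x) = x^4 - 7x^3 + x^2 + 5x - 6:
Signs of coefficients: +, -, +, +, -
Number of sign changes: 3
Possible negative real roots: 3, 1

Positive roots: 1; Negative roots: 3 or 1


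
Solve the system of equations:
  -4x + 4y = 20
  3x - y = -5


Using Cramer's rule:
Determinant D = (-4)(-1) - (3)(4) = 4 - 12 = -8
Dx = (20)(-1) - (-5)(4) = -20 + 20 = 0
Dy = (-4)(-5) - (3)(20) = 20 - 60 = -40
x = Dx/D = 0/-8 = 0
y = Dy/D = -40/-8 = 5

x = 0, y = 5


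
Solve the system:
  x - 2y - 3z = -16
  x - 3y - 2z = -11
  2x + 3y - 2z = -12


Using Cramer's rule. Expand each determinant along the first row.
D  = 1*[(-3)*(-2) - (-2)*3] - (-2)*[1*(-2) - (-2)*2] + (-3)*[1*3 - (-3)*2]
  = 1*(12) - (-2)*(2) + (-3)*(9) = -11
Dx = (-16)*[(-3)*(-2) - (-2)*3] - (-2)*[(-11)*(-2) - (-2)*(-12)] + (-3)*[(-11)*3 - (-3)*(-12)]
  = (-16)*(12) - (-2)*(-2) + (-3)*(-69) = 11
Dy = 1*[(-11)*(-2) - (-2)*(-12)] - (-16)*[1*(-2) - (-2)*2] + (-3)*[1*(-12) - (-11)*2]
  = 1*(-2) - (-16)*(2) + (-3)*(10) = 0
Dz = 1*[(-3)*(-12) - (-11)*3] - (-2)*[1*(-12) - (-11)*2] + (-16)*[1*3 - (-3)*2]
  = 1*(69) - (-2)*(10) + (-16)*(9) = -55
x = Dx/D = 11/-11 = -1, y = Dy/D = 0/-11 = 0, z = Dz/D = -55/-11 = 5
Check eq1: (1)(-1) + (-2)(0) + (-3)(5) = -16 = -16 ✓
Check eq2: (1)(-1) + (-3)(0) + (-2)(5) = -11 = -11 ✓
Check eq3: (2)(-1) + (3)(0) + (-2)(5) = -12 = -12 ✓

x = -1, y = 0, z = 5


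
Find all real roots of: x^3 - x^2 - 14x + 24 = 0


Let p(x) = x^3 - x^2 - 14x + 24. By the rational root theorem (leading coefficient 1), any rational root is an integer divisor of 24: try ±1, ±2, ... in turn.
Test x = 1: value = 10 ≠ 0.
Test x = -1: value = 36 ≠ 0.
Test x = 2: value = 0 ✓, so (x - 2) is a factor.
Synthetic division by (x - 2): bring down 1; 1(2) - 1 = 1; 1(2) - 14 = -12; (-12)(2) + 24 = 0 → quotient x^2 + x - 12, remainder 0.
Solve the quadratic x^2 + x - 12 = 0: discriminant = 1^2 - 4(1)(-12) = 1 + 48 = 49.
sqrt(49) = 7, so x = (-1 ± 7)/2: x = 3 or x = -4.

x = -4, x = 2, x = 3


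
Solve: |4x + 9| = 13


An absolute value equation |expr| = 13 gives two cases:
Case 1: 4x + 9 = 13
  4x = 4, so x = 1
Case 2: 4x + 9 = -13
  4x = -22, so x = -11/2

x = -11/2, x = 1


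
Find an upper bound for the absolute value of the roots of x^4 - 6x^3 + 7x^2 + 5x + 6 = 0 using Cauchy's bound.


Cauchy's bound: all roots r satisfy |r| <= 1 + max(|a_i/a_n|) for i = 0,...,n-1
where a_n is the leading coefficient.

Coefficients: [1, -6, 7, 5, 6]
Leading coefficient a_n = 1
Ratios |a_i/a_n|: 6, 7, 5, 6
Maximum ratio: 7
Cauchy's bound: |r| <= 1 + 7 = 8

Upper bound = 8


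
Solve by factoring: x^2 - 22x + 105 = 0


We need two numbers that multiply to 105 and add to -22.
Those numbers are -7 and -15 (since (-7) * (-15) = 105 and (-7) + (-15) = -22).
So x^2 - 22x + 105 = (x - 7)(x - 15) = 0
Setting each factor to zero: x = 7 or x = 15

x = 7, x = 15


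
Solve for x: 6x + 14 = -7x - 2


Starting with: 6x + 14 = -7x - 2
Move all x terms to left: (6 + 7)x = -2 - 14
Simplify: 13x = -16
Divide both sides by 13: x = -16/13

x = -16/13


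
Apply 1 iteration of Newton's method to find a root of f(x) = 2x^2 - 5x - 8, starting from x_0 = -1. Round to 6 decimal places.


Newton's method: x_(n+1) = x_n - f(x_n)/f'(x_n)
f(x) = 2x^2 - 5x - 8
f'(x) = 4x - 5

Iteration 1:
  f(-1.000000) = -1.000000
  f'(-1.000000) = -9.000000
  x_1 = -1.000000 - (-1.000000)/(-9.000000) = -1.111111

x_1 = -1.111111


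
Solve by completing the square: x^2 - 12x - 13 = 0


Start: x^2 - 12x - 13 = 0
Move constant: x^2 - 12x = 13
Half of -12 is -6, squared is 36
Add 36 to both sides: x^2 - 12x + 36 = 49
(x - 6)^2 = 49
x - 6 = ±7
x = 6 + 7 = 13 or x = 6 - 7 = -1

x = -1, x = 13


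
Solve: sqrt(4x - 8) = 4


Square both sides: 4x - 8 = 4^2 = 16
4x = 16 + 8 = 24
x = 6
Check: sqrt(4*6 - 8) = sqrt(16) = 4 ✓

x = 6


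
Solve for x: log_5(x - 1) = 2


Convert to exponential form: x - 1 = 5^2 = 25
x = 25 + 1 = 26
Check: log_5(26 - 1) = log_5(25) = log_5(25) = 2 ✓

x = 26


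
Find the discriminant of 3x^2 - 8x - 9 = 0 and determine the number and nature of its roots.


For ax^2 + bx + c = 0, discriminant D = b^2 - 4ac
Here a = 3, b = -8, c = -9
D = (-8)^2 - 4(3)(-9) = 64 + 108 = 172

D = 172 > 0 but not a perfect square
The equation has 2 distinct real irrational roots.

Discriminant = 172, 2 distinct real irrational roots


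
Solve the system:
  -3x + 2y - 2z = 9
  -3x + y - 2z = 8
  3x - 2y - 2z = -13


Using Cramer's rule. Expand each determinant along the first row.
D  = (-3)*[1*(-2) - (-2)*(-2)] - 2*[(-3)*(-2) - (-2)*3] + (-2)*[(-3)*(-2) - 1*3]
  = (-3)*(-6) - 2*(12) + (-2)*(3) = -12
Dx = 9*[1*(-2) - (-2)*(-2)] - 2*[8*(-2) - (-2)*(-13)] + (-2)*[8*(-2) - 1*(-13)]
  = 9*(-6) - 2*(-42) + (-2)*(-3) = 36
Dy = (-3)*[8*(-2) - (-2)*(-13)] - 9*[(-3)*(-2) - (-2)*3] + (-2)*[(-3)*(-13) - 8*3]
  = (-3)*(-42) - 9*(12) + (-2)*(15) = -12
Dz = (-3)*[1*(-13) - 8*(-2)] - 2*[(-3)*(-13) - 8*3] + 9*[(-3)*(-2) - 1*3]
  = (-3)*(3) - 2*(15) + 9*(3) = -12
x = Dx/D = 36/-12 = -3, y = Dy/D = -12/-12 = 1, z = Dz/D = -12/-12 = 1
Check eq1: (-3)(-3) + (2)(1) + (-2)(1) = 9 = 9 ✓
Check eq2: (-3)(-3) + (1)(1) + (-2)(1) = 8 = 8 ✓
Check eq3: (3)(-3) + (-2)(1) + (-2)(1) = -13 = -13 ✓

x = -3, y = 1, z = 1


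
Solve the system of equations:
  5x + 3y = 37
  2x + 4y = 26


Using Cramer's rule:
Determinant D = (5)(4) - (2)(3) = 20 - 6 = 14
Dx = (37)(4) - (26)(3) = 148 - 78 = 70
Dy = (5)(26) - (2)(37) = 130 - 74 = 56
x = Dx/D = 70/14 = 5
y = Dy/D = 56/14 = 4

x = 5, y = 4


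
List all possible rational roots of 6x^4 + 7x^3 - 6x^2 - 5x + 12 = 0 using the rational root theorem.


Rational root theorem: possible roots are ±p/q where:
  p divides the constant term (12): p ∈ {1, 2, 3, 4, 6, 12}
  q divides the leading coefficient (6): q ∈ {1, 2, 3, 6}

All possible rational roots: -12, -6, -4, -3, -2, -3/2, -4/3, -1, -2/3, -1/2, -1/3, -1/6, 1/6, 1/3, 1/2, 2/3, 1, 4/3, 3/2, 2, 3, 4, 6, 12

-12, -6, -4, -3, -2, -3/2, -4/3, -1, -2/3, -1/2, -1/3, -1/6, 1/6, 1/3, 1/2, 2/3, 1, 4/3, 3/2, 2, 3, 4, 6, 12


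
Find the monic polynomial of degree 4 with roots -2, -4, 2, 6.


A monic polynomial with roots -2, -4, 2, 6 is:
p(x) = (x + 2)(x + 4)(x - 2)(x - 6)
After multiplying by (x + 2): x + 2
After multiplying by (x + 4): x^2 + 6x + 8
After multiplying by (x - 2): x^3 + 4x^2 - 4x - 16
After multiplying by (x - 6): x^4 - 2x^3 - 28x^2 + 8x + 96

x^4 - 2x^3 - 28x^2 + 8x + 96


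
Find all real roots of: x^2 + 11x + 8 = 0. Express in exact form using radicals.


Using the quadratic formula: x = (-b ± sqrt(b^2 - 4ac)) / (2a)
Here a = 1, b = 11, c = 8
Discriminant = b^2 - 4ac = 11^2 - 4(1)(8) = 121 - 32 = 89
Since discriminant = 89 > 0, there are two real roots.
x = (-11 ± sqrt(89)) / 2
Numerically: x ≈ -0.7830 or x ≈ -10.2170

x = (-11 + sqrt(89)) / 2 or x = (-11 - sqrt(89)) / 2


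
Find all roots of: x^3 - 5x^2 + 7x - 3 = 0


Let p(x) = x^3 - 5x^2 + 7x - 3. By the rational root theorem (leading coefficient 1), any rational root is an integer divisor of 3: try ±1, ±2, ... in turn.
Test x = 1: value = 0 ✓, so (x - 1) is a factor.
Synthetic division by (x - 1): bring down 1; 1(1) - 5 = -4; (-4)(1) + 7 = 3; 3(1) - 3 = 0 → quotient x^2 - 4x + 3, remainder 0.
Solve the quadratic x^2 - 4x + 3 = 0: discriminant = (-4)^2 - 4(1)(3) = 16 - 12 = 4.
sqrt(4) = 2, so x = (4 ± 2)/2: x = 3 or x = 1.
Collecting all roots found:

x = 1 (multiplicity 2), x = 3


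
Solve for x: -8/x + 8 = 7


Subtract 8 from both sides: -8/x = -1
Multiply both sides by x: -8 = -1 * x
Divide by -1: x = 8

x = 8


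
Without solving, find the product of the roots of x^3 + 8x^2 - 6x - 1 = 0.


By Vieta's formulas for x^3 + bx^2 + cx + d = 0:
  r1 + r2 + r3 = -b/a = -8
  r1*r2 + r1*r3 + r2*r3 = c/a = -6
  r1*r2*r3 = -d/a = 1


Product = 1


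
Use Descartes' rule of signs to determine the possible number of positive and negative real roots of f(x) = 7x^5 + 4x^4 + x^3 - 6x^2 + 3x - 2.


Descartes' rule of signs:

For positive roots, count sign changes in f(x) = 7x^5 + 4x^4 + x^3 - 6x^2 + 3x - 2:
Signs of coefficients: +, +, +, -, +, -
Number of sign changes: 3
Possible positive real roots: 3, 1

For negative roots, examine f(-x) = -7x^5 + 4x^4 - x^3 - 6x^2 - 3x - 2:
Signs of coefficients: -, +, -, -, -, -
Number of sign changes: 2
Possible negative real roots: 2, 0

Positive roots: 3 or 1; Negative roots: 2 or 0


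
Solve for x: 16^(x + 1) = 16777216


Express both sides with the same base.
16777216 = 16^6
Since the bases match, equate exponents: x + 1 = 6
So x = 6 - (1) = 5

x = 5


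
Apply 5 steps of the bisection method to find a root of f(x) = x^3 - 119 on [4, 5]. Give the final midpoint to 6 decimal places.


f(x) = x^3 - 119
f(4) = -55 < 0
f(5) = 6 > 0

Step 1: midpoint = (4.000000 + 5.000000)/2 = 4.500000
  f(4.500000) = -27.875000
  f(mid) < 0, so root is in [4.500000, 5.000000]

Step 2: midpoint = (4.500000 + 5.000000)/2 = 4.750000
  f(4.750000) = -11.828125
  f(mid) < 0, so root is in [4.750000, 5.000000]

Step 3: midpoint = (4.750000 + 5.000000)/2 = 4.875000
  f(4.875000) = -3.142578
  f(mid) < 0, so root is in [4.875000, 5.000000]

Step 4: midpoint = (4.875000 + 5.000000)/2 = 4.937500
  f(4.937500) = 1.370850
  f(mid) > 0, so root is in [4.875000, 4.937500]

Step 5: midpoint = (4.875000 + 4.937500)/2 = 4.906250
  f(4.906250) = -0.900238
  f(mid) < 0, so root is in [4.906250, 4.937500]

midpoint = 4.906250


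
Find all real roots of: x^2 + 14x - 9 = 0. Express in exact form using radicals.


Using the quadratic formula: x = (-b ± sqrt(b^2 - 4ac)) / (2a)
Here a = 1, b = 14, c = -9
Discriminant = b^2 - 4ac = 14^2 - 4(1)(-9) = 196 + 36 = 232
Since discriminant = 232 > 0, there are two real roots.
x = (-14 ± 2*sqrt(58)) / 2
Simplifying: x = -7 ± sqrt(58)
Numerically: x ≈ 0.6158 or x ≈ -14.6158

x = -7 + sqrt(58) or x = -7 - sqrt(58)


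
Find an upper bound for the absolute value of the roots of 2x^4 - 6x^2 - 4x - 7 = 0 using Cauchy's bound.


Cauchy's bound: all roots r satisfy |r| <= 1 + max(|a_i/a_n|) for i = 0,...,n-1
where a_n is the leading coefficient.

Coefficients: [2, 0, -6, -4, -7]
Leading coefficient a_n = 2
Ratios |a_i/a_n|: 0, 3, 2, 7/2
Maximum ratio: 7/2
Cauchy's bound: |r| <= 1 + 7/2 = 9/2

Upper bound = 9/2


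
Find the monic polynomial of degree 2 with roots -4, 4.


A monic polynomial with roots -4, 4 is:
p(x) = (x + 4)(x - 4)
After multiplying by (x + 4): x + 4
After multiplying by (x - 4): x^2 - 16

x^2 - 16


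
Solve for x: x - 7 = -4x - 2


Starting with: x - 7 = -4x - 2
Move all x terms to left: (1 + 4)x = -2 + 7
Simplify: 5x = 5
Divide both sides by 5: x = 1

x = 1


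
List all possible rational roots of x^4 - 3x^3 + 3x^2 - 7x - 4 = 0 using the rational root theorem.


Rational root theorem: possible roots are ±p/q where:
  p divides the constant term (-4): p ∈ {1, 2, 4}
  q divides the leading coefficient (1): q ∈ {1}

All possible rational roots: -4, -2, -1, 1, 2, 4

-4, -2, -1, 1, 2, 4


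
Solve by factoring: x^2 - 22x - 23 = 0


We need two numbers that multiply to -23 and add to -22.
Those numbers are -23 and 1 (since (-23) * 1 = -23 and (-23) + 1 = -22).
So x^2 - 22x - 23 = (x - 23)(x + 1) = 0
Setting each factor to zero: x = 23 or x = -1

x = -1, x = 23


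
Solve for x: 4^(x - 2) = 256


Express both sides with the same base.
256 = 4^4
Since the bases match, equate exponents: x - 2 = 4
So x = 4 - (-2) = 6

x = 6


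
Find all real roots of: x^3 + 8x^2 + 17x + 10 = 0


Let p(x) = x^3 + 8x^2 + 17x + 10. By the rational root theorem (leading coefficient 1), any rational root is an integer divisor of 10: try ±1, ±2, ... in turn.
Test x = 1: value = 36 ≠ 0.
Test x = -1: value = 0 ✓, so (x + 1) is a factor.
Synthetic division by (x + 1): bring down 1; 1(-1) + 8 = 7; 7(-1) + 17 = 10; 10(-1) + 10 = 0 → quotient x^2 + 7x + 10, remainder 0.
Solve the quadratic x^2 + 7x + 10 = 0: discriminant = 7^2 - 4(1)(10) = 49 - 40 = 9.
sqrt(9) = 3, so x = (-7 ± 3)/2: x = -2 or x = -5.

x = -5, x = -2, x = -1


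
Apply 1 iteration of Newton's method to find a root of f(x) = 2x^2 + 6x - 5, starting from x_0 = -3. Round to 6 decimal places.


Newton's method: x_(n+1) = x_n - f(x_n)/f'(x_n)
f(x) = 2x^2 + 6x - 5
f'(x) = 4x + 6

Iteration 1:
  f(-3.000000) = -5.000000
  f'(-3.000000) = -6.000000
  x_1 = -3.000000 - (-5.000000)/(-6.000000) = -3.833333

x_1 = -3.833333


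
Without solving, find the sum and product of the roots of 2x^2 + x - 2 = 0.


By Vieta's formulas for ax^2 + bx + c = 0:
  Sum of roots = -b/a
  Product of roots = c/a

Here a = 2, b = 1, c = -2
Sum = -(1)/2 = -1/2
Product = -2/2 = -1

Sum = -1/2, Product = -1


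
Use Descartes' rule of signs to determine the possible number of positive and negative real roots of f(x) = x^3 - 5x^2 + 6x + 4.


Descartes' rule of signs:

For positive roots, count sign changes in f(x) = x^3 - 5x^2 + 6x + 4:
Signs of coefficients: +, -, +, +
Number of sign changes: 2
Possible positive real roots: 2, 0

For negative roots, examine f(-x) = -x^3 - 5x^2 - 6x + 4:
Signs of coefficients: -, -, -, +
Number of sign changes: 1
Possible negative real roots: 1

Positive roots: 2 or 0; Negative roots: 1


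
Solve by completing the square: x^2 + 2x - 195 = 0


Start: x^2 + 2x - 195 = 0
Move constant: x^2 + 2x = 195
Half of 2 is 1, squared is 1
Add 1 to both sides: x^2 + 2x + 1 = 196
(x + 1)^2 = 196
x + 1 = ±14
x = -1 + 14 = 13 or x = -1 - 14 = -15

x = -15, x = 13


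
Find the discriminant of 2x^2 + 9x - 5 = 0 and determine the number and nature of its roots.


For ax^2 + bx + c = 0, discriminant D = b^2 - 4ac
Here a = 2, b = 9, c = -5
D = (9)^2 - 4(2)(-5) = 81 + 40 = 121

D = 121 > 0 and is a perfect square (sqrt = 11)
The equation has 2 distinct real rational roots.

Discriminant = 121, 2 distinct real rational roots


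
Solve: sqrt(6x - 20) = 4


Square both sides: 6x - 20 = 4^2 = 16
6x = 16 + 20 = 36
x = 6
Check: sqrt(6*6 - 20) = sqrt(16) = 4 ✓

x = 6


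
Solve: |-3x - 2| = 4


An absolute value equation |expr| = 4 gives two cases:
Case 1: -3x - 2 = 4
  -3x = 6, so x = -2
Case 2: -3x - 2 = -4
  -3x = -2, so x = 2/3

x = -2, x = 2/3


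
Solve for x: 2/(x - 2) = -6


Multiply both sides by (x - 2): 2 = -6(x - 2)
Distribute: 2 = -6x + 12
-6x = 2 - 12 = -10
x = 5/3

x = 5/3


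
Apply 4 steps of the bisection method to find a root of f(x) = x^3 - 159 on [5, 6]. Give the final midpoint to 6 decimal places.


f(x) = x^3 - 159
f(5) = -34 < 0
f(6) = 57 > 0

Step 1: midpoint = (5.000000 + 6.000000)/2 = 5.500000
  f(5.500000) = 7.375000
  f(mid) > 0, so root is in [5.000000, 5.500000]

Step 2: midpoint = (5.000000 + 5.500000)/2 = 5.250000
  f(5.250000) = -14.296875
  f(mid) < 0, so root is in [5.250000, 5.500000]

Step 3: midpoint = (5.250000 + 5.500000)/2 = 5.375000
  f(5.375000) = -3.712891
  f(mid) < 0, so root is in [5.375000, 5.500000]

Step 4: midpoint = (5.375000 + 5.500000)/2 = 5.437500
  f(5.437500) = 1.767334
  f(mid) > 0, so root is in [5.375000, 5.437500]

midpoint = 5.437500


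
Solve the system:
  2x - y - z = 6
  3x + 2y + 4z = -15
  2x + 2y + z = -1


Using Cramer's rule. Expand each determinant along the first row.
D  = 2*[2*1 - 4*2] - (-1)*[3*1 - 4*2] + (-1)*[3*2 - 2*2]
  = 2*(-6) - (-1)*(-5) + (-1)*(2) = -19
Dx = 6*[2*1 - 4*2] - (-1)*[(-15)*1 - 4*(-1)] + (-1)*[(-15)*2 - 2*(-1)]
  = 6*(-6) - (-1)*(-11) + (-1)*(-28) = -19
Dy = 2*[(-15)*1 - 4*(-1)] - 6*[3*1 - 4*2] + (-1)*[3*(-1) - (-15)*2]
  = 2*(-11) - 6*(-5) + (-1)*(27) = -19
Dz = 2*[2*(-1) - (-15)*2] - (-1)*[3*(-1) - (-15)*2] + 6*[3*2 - 2*2]
  = 2*(28) - (-1)*(27) + 6*(2) = 95
x = Dx/D = -19/-19 = 1, y = Dy/D = -19/-19 = 1, z = Dz/D = 95/-19 = -5
Check eq1: (2)(1) + (-1)(1) + (-1)(-5) = 6 = 6 ✓
Check eq2: (3)(1) + (2)(1) + (4)(-5) = -15 = -15 ✓
Check eq3: (2)(1) + (2)(1) + (1)(-5) = -1 = -1 ✓

x = 1, y = 1, z = -5


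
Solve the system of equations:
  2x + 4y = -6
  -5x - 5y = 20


Using Cramer's rule:
Determinant D = (2)(-5) - (-5)(4) = -10 + 20 = 10
Dx = (-6)(-5) - (20)(4) = 30 - 80 = -50
Dy = (2)(20) - (-5)(-6) = 40 - 30 = 10
x = Dx/D = -50/10 = -5
y = Dy/D = 10/10 = 1

x = -5, y = 1


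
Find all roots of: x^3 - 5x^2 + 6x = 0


The constant term is 0, so x = 0 is a root. Factor out x:
  x^2 - 5x + 6 = 0
Solve the quadratic x^2 - 5x + 6 = 0: discriminant = (-5)^2 - 4(1)(6) = 25 - 24 = 1.
sqrt(1) = 1, so x = (5 ± 1)/2: x = 3 or x = 2.
Collecting all roots found:

x = 0, x = 2, x = 3


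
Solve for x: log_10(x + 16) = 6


Convert to exponential form: x + 16 = 10^6 = 1000000
x = 1000000 - 16 = 999984
Check: log_10(999984 + 16) = log_10(1000000) = log_10(1000000) = 6 ✓

x = 999984


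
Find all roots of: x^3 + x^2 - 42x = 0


The constant term is 0, so x = 0 is a root. Factor out x:
  x^2 + x - 42 = 0
Solve the quadratic x^2 + x - 42 = 0: discriminant = 1^2 - 4(1)(-42) = 1 + 168 = 169.
sqrt(169) = 13, so x = (-1 ± 13)/2: x = 6 or x = -7.
Collecting all roots found:

x = -7, x = 0, x = 6


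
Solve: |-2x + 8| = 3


An absolute value equation |expr| = 3 gives two cases:
Case 1: -2x + 8 = 3
  -2x = -5, so x = 5/2
Case 2: -2x + 8 = -3
  -2x = -11, so x = 11/2

x = 5/2, x = 11/2


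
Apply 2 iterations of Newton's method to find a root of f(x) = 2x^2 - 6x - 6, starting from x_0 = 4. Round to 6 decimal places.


Newton's method: x_(n+1) = x_n - f(x_n)/f'(x_n)
f(x) = 2x^2 - 6x - 6
f'(x) = 4x - 6

Iteration 1:
  f(4.000000) = 2.000000
  f'(4.000000) = 10.000000
  x_1 = 4.000000 - (2.000000)/(10.000000) = 3.800000

Iteration 2:
  f(3.800000) = 0.080000
  f'(3.800000) = 9.200000
  x_2 = 3.800000 - (0.080000)/(9.200000) = 3.791304

x_2 = 3.791304


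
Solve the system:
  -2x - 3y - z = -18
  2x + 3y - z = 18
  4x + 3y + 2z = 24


Using Cramer's rule. Expand each determinant along the first row.
D  = (-2)*[3*2 - (-1)*3] - (-3)*[2*2 - (-1)*4] + (-1)*[2*3 - 3*4]
  = (-2)*(9) - (-3)*(8) + (-1)*(-6) = 12
Dx = (-18)*[3*2 - (-1)*3] - (-3)*[18*2 - (-1)*24] + (-1)*[18*3 - 3*24]
  = (-18)*(9) - (-3)*(60) + (-1)*(-18) = 36
Dy = (-2)*[18*2 - (-1)*24] - (-18)*[2*2 - (-1)*4] + (-1)*[2*24 - 18*4]
  = (-2)*(60) - (-18)*(8) + (-1)*(-24) = 48
Dz = (-2)*[3*24 - 18*3] - (-3)*[2*24 - 18*4] + (-18)*[2*3 - 3*4]
  = (-2)*(18) - (-3)*(-24) + (-18)*(-6) = 0
x = Dx/D = 36/12 = 3, y = Dy/D = 48/12 = 4, z = Dz/D = 0/12 = 0
Check eq1: (-2)(3) + (-3)(4) + (-1)(0) = -18 = -18 ✓
Check eq2: (2)(3) + (3)(4) + (-1)(0) = 18 = 18 ✓
Check eq3: (4)(3) + (3)(4) + (2)(0) = 24 = 24 ✓

x = 3, y = 4, z = 0


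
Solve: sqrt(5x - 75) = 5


Square both sides: 5x - 75 = 5^2 = 25
5x = 25 + 75 = 100
x = 20
Check: sqrt(5*20 - 75) = sqrt(25) = 5 ✓

x = 20


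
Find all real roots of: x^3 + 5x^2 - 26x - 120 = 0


Let p(x) = x^3 + 5x^2 - 26x - 120. By the rational root theorem (leading coefficient 1), any rational root is an integer divisor of 120: try ±1, ±2, ... in turn.
Test x = 1: value = -140 ≠ 0.
Test x = -1: value = -90 ≠ 0.
Test x = 2: value = -144 ≠ 0.
Test x = -2: value = -56 ≠ 0.
Test x = 3: value = -126 ≠ 0.
Test x = -3: value = -24 ≠ 0.
Test x = 4: value = -80 ≠ 0.
Test x = -4: value = 0 ✓, so (x + 4) is a factor.
Synthetic division by (x + 4): bring down 1; 1(-4) + 5 = 1; 1(-4) - 26 = -30; (-30)(-4) - 120 = 0 → quotient x^2 + x - 30, remainder 0.
Solve the quadratic x^2 + x - 30 = 0: discriminant = 1^2 - 4(1)(-30) = 1 + 120 = 121.
sqrt(121) = 11, so x = (-1 ± 11)/2: x = 5 or x = -6.

x = -6, x = -4, x = 5


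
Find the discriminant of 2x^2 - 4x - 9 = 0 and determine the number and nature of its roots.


For ax^2 + bx + c = 0, discriminant D = b^2 - 4ac
Here a = 2, b = -4, c = -9
D = (-4)^2 - 4(2)(-9) = 16 + 72 = 88

D = 88 > 0 but not a perfect square
The equation has 2 distinct real irrational roots.

Discriminant = 88, 2 distinct real irrational roots


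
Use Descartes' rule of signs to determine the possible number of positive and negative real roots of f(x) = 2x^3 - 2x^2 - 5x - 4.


Descartes' rule of signs:

For positive roots, count sign changes in f(x) = 2x^3 - 2x^2 - 5x - 4:
Signs of coefficients: +, -, -, -
Number of sign changes: 1
Possible positive real roots: 1

For negative roots, examine f(-x) = -2x^3 - 2x^2 + 5x - 4:
Signs of coefficients: -, -, +, -
Number of sign changes: 2
Possible negative real roots: 2, 0

Positive roots: 1; Negative roots: 2 or 0


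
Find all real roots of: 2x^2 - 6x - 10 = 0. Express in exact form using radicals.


Using the quadratic formula: x = (-b ± sqrt(b^2 - 4ac)) / (2a)
Here a = 2, b = -6, c = -10
Discriminant = b^2 - 4ac = (-6)^2 - 4(2)(-10) = 36 + 80 = 116
Since discriminant = 116 > 0, there are two real roots.
x = (6 ± 2*sqrt(29)) / 4
Simplifying: x = (3 ± sqrt(29)) / 2
Numerically: x ≈ 4.1926 or x ≈ -1.1926

x = (3 + sqrt(29)) / 2 or x = (3 - sqrt(29)) / 2


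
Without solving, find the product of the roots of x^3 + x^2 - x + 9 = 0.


By Vieta's formulas for x^3 + bx^2 + cx + d = 0:
  r1 + r2 + r3 = -b/a = -1
  r1*r2 + r1*r3 + r2*r3 = c/a = -1
  r1*r2*r3 = -d/a = -9


Product = -9


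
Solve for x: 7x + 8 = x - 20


Starting with: 7x + 8 = x - 20
Move all x terms to left: (7 - 1)x = -20 - 8
Simplify: 6x = -28
Divide both sides by 6: x = -14/3

x = -14/3


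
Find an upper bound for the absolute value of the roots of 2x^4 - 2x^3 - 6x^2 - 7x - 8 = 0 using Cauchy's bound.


Cauchy's bound: all roots r satisfy |r| <= 1 + max(|a_i/a_n|) for i = 0,...,n-1
where a_n is the leading coefficient.

Coefficients: [2, -2, -6, -7, -8]
Leading coefficient a_n = 2
Ratios |a_i/a_n|: 1, 3, 7/2, 4
Maximum ratio: 4
Cauchy's bound: |r| <= 1 + 4 = 5

Upper bound = 5


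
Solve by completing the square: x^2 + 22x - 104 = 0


Start: x^2 + 22x - 104 = 0
Move constant: x^2 + 22x = 104
Half of 22 is 11, squared is 121
Add 121 to both sides: x^2 + 22x + 121 = 225
(x + 11)^2 = 225
x + 11 = ±15
x = -11 + 15 = 4 or x = -11 - 15 = -26

x = -26, x = 4


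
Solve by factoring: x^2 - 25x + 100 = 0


We need two numbers that multiply to 100 and add to -25.
Those numbers are -5 and -20 (since (-5) * (-20) = 100 and (-5) + (-20) = -25).
So x^2 - 25x + 100 = (x - 5)(x - 20) = 0
Setting each factor to zero: x = 5 or x = 20

x = 5, x = 20


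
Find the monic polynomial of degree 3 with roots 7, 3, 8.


A monic polynomial with roots 7, 3, 8 is:
p(x) = (x - 7)(x - 3)(x - 8)
After multiplying by (x - 7): x - 7
After multiplying by (x - 3): x^2 - 10x + 21
After multiplying by (x - 8): x^3 - 18x^2 + 101x - 168

x^3 - 18x^2 + 101x - 168


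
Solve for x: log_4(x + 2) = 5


Convert to exponential form: x + 2 = 4^5 = 1024
x = 1024 - 2 = 1022
Check: log_4(1022 + 2) = log_4(1024) = log_4(1024) = 5 ✓

x = 1022


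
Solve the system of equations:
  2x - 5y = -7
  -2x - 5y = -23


Using Cramer's rule:
Determinant D = (2)(-5) - (-2)(-5) = -10 - 10 = -20
Dx = (-7)(-5) - (-23)(-5) = 35 - 115 = -80
Dy = (2)(-23) - (-2)(-7) = -46 - 14 = -60
x = Dx/D = -80/-20 = 4
y = Dy/D = -60/-20 = 3

x = 4, y = 3


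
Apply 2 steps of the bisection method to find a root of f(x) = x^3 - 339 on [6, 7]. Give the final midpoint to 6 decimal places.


f(x) = x^3 - 339
f(6) = -123 < 0
f(7) = 4 > 0

Step 1: midpoint = (6.000000 + 7.000000)/2 = 6.500000
  f(6.500000) = -64.375000
  f(mid) < 0, so root is in [6.500000, 7.000000]

Step 2: midpoint = (6.500000 + 7.000000)/2 = 6.750000
  f(6.750000) = -31.453125
  f(mid) < 0, so root is in [6.750000, 7.000000]

midpoint = 6.750000


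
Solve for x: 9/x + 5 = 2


Subtract 5 from both sides: 9/x = -3
Multiply both sides by x: 9 = -3 * x
Divide by -3: x = -3

x = -3


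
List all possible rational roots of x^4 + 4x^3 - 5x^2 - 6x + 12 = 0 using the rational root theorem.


Rational root theorem: possible roots are ±p/q where:
  p divides the constant term (12): p ∈ {1, 2, 3, 4, 6, 12}
  q divides the leading coefficient (1): q ∈ {1}

All possible rational roots: -12, -6, -4, -3, -2, -1, 1, 2, 3, 4, 6, 12

-12, -6, -4, -3, -2, -1, 1, 2, 3, 4, 6, 12


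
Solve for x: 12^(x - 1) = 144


Express both sides with the same base.
144 = 12^2
Since the bases match, equate exponents: x - 1 = 2
So x = 2 - (-1) = 3

x = 3


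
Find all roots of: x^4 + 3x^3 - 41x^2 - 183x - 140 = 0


Let p(x) = x^4 + 3x^3 - 41x^2 - 183x - 140. By the rational root theorem (leading coefficient 1), any rational root is an integer divisor of 140: try ±1, ±2, ... in turn.
Test x = 1: value = -360 ≠ 0.
Test x = -1: value = 0 ✓, so (x + 1) is a factor.
Synthetic division by (x + 1): bring down 1; 1(-1) + 3 = 2; 2(-1) - 41 = -43; (-43)(-1) - 183 = -140; (-140)(-1) - 140 = 0 → quotient x^3 + 2x^2 - 43x - 140, remainder 0.
Continue with the quotient x^3 + 2x^2 - 43x - 140 (candidates must divide 140; re-test x = -1 first in case it repeats).
Test x = -1: value = -96 ≠ 0.
Test x = 2: value = -210 ≠ 0.
Test x = -2: value = -54 ≠ 0.
Test x = 4: value = -216 ≠ 0.
Test x = -4: value = 0 ✓, so (x + 4) is a factor.
Synthetic division by (x + 4): bring down 1; 1(-4) + 2 = -2; (-2)(-4) - 43 = -35; (-35)(-4) - 140 = 0 → quotient x^2 - 2x - 35, remainder 0.
Solve the quadratic x^2 - 2x - 35 = 0: discriminant = (-2)^2 - 4(1)(-35) = 4 + 140 = 144.
sqrt(144) = 12, so x = (2 ± 12)/2: x = 7 or x = -5.
Collecting all roots found:

x = -5, x = -4, x = -1, x = 7


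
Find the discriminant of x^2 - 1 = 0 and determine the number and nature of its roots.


For ax^2 + bx + c = 0, discriminant D = b^2 - 4ac
Here a = 1, b = 0, c = -1
D = (0)^2 - 4(1)(-1) = 0 + 4 = 4

D = 4 > 0 and is a perfect square (sqrt = 2)
The equation has 2 distinct real rational roots.

Discriminant = 4, 2 distinct real rational roots


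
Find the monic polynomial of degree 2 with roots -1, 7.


A monic polynomial with roots -1, 7 is:
p(x) = (x + 1)(x - 7)
After multiplying by (x + 1): x + 1
After multiplying by (x - 7): x^2 - 6x - 7

x^2 - 6x - 7


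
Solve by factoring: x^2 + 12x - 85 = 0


We need two numbers that multiply to -85 and add to 12.
Those numbers are 17 and -5 (since 17 * (-5) = -85 and 17 + (-5) = 12).
So x^2 + 12x - 85 = (x + 17)(x - 5) = 0
Setting each factor to zero: x = -17 or x = 5

x = -17, x = 5


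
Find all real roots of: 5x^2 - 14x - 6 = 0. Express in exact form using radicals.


Using the quadratic formula: x = (-b ± sqrt(b^2 - 4ac)) / (2a)
Here a = 5, b = -14, c = -6
Discriminant = b^2 - 4ac = (-14)^2 - 4(5)(-6) = 196 + 120 = 316
Since discriminant = 316 > 0, there are two real roots.
x = (14 ± 2*sqrt(79)) / 10
Simplifying: x = (7 ± sqrt(79)) / 5
Numerically: x ≈ 3.1776 or x ≈ -0.3776

x = (7 + sqrt(79)) / 5 or x = (7 - sqrt(79)) / 5


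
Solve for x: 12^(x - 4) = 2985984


Express both sides with the same base.
2985984 = 12^6
Since the bases match, equate exponents: x - 4 = 6
So x = 6 - (-4) = 10

x = 10


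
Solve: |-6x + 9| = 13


An absolute value equation |expr| = 13 gives two cases:
Case 1: -6x + 9 = 13
  -6x = 4, so x = -2/3
Case 2: -6x + 9 = -13
  -6x = -22, so x = 11/3

x = -2/3, x = 11/3


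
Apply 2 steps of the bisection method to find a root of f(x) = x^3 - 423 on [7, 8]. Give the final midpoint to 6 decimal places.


f(x) = x^3 - 423
f(7) = -80 < 0
f(8) = 89 > 0

Step 1: midpoint = (7.000000 + 8.000000)/2 = 7.500000
  f(7.500000) = -1.125000
  f(mid) < 0, so root is in [7.500000, 8.000000]

Step 2: midpoint = (7.500000 + 8.000000)/2 = 7.750000
  f(7.750000) = 42.484375
  f(mid) > 0, so root is in [7.500000, 7.750000]

midpoint = 7.750000


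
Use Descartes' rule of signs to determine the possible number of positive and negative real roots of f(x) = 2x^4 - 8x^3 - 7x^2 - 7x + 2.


Descartes' rule of signs:

For positive roots, count sign changes in f(x) = 2x^4 - 8x^3 - 7x^2 - 7x + 2:
Signs of coefficients: +, -, -, -, +
Number of sign changes: 2
Possible positive real roots: 2, 0

For negative roots, examine f(-x) = 2x^4 + 8x^3 - 7x^2 + 7x + 2:
Signs of coefficients: +, +, -, +, +
Number of sign changes: 2
Possible negative real roots: 2, 0

Positive roots: 2 or 0; Negative roots: 2 or 0


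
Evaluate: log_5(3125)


We need the exponent such that 5^? = 3125
5^5 = 3125
Therefore log_5(3125) = 5

5


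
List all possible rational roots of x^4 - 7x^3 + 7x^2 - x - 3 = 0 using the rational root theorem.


Rational root theorem: possible roots are ±p/q where:
  p divides the constant term (-3): p ∈ {1, 3}
  q divides the leading coefficient (1): q ∈ {1}

All possible rational roots: -3, -1, 1, 3

-3, -1, 1, 3


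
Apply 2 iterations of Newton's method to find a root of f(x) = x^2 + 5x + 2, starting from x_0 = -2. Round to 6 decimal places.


Newton's method: x_(n+1) = x_n - f(x_n)/f'(x_n)
f(x) = x^2 + 5x + 2
f'(x) = 2x + 5

Iteration 1:
  f(-2.000000) = -4.000000
  f'(-2.000000) = 1.000000
  x_1 = -2.000000 - (-4.000000)/(1.000000) = 2.000000

Iteration 2:
  f(2.000000) = 16.000000
  f'(2.000000) = 9.000000
  x_2 = 2.000000 - (16.000000)/(9.000000) = 0.222222

x_2 = 0.222222


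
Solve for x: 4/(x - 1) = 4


Multiply both sides by (x - 1): 4 = 4(x - 1)
Distribute: 4 = 4x - 4
4x = 4 + 4 = 8
x = 2

x = 2


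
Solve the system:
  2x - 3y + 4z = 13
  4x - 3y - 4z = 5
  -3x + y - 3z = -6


Using Cramer's rule. Expand each determinant along the first row.
D  = 2*[(-3)*(-3) - (-4)*1] - (-3)*[4*(-3) - (-4)*(-3)] + 4*[4*1 - (-3)*(-3)]
  = 2*(13) - (-3)*(-24) + 4*(-5) = -66
Dx = 13*[(-3)*(-3) - (-4)*1] - (-3)*[5*(-3) - (-4)*(-6)] + 4*[5*1 - (-3)*(-6)]
  = 13*(13) - (-3)*(-39) + 4*(-13) = 0
Dy = 2*[5*(-3) - (-4)*(-6)] - 13*[4*(-3) - (-4)*(-3)] + 4*[4*(-6) - 5*(-3)]
  = 2*(-39) - 13*(-24) + 4*(-9) = 198
Dz = 2*[(-3)*(-6) - 5*1] - (-3)*[4*(-6) - 5*(-3)] + 13*[4*1 - (-3)*(-3)]
  = 2*(13) - (-3)*(-9) + 13*(-5) = -66
x = Dx/D = 0/-66 = 0, y = Dy/D = 198/-66 = -3, z = Dz/D = -66/-66 = 1
Check eq1: (2)(0) + (-3)(-3) + (4)(1) = 13 = 13 ✓
Check eq2: (4)(0) + (-3)(-3) + (-4)(1) = 5 = 5 ✓
Check eq3: (-3)(0) + (1)(-3) + (-3)(1) = -6 = -6 ✓

x = 0, y = -3, z = 1


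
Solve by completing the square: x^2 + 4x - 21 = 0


Start: x^2 + 4x - 21 = 0
Move constant: x^2 + 4x = 21
Half of 4 is 2, squared is 4
Add 4 to both sides: x^2 + 4x + 4 = 25
(x + 2)^2 = 25
x + 2 = ±5
x = -2 + 5 = 3 or x = -2 - 5 = -7

x = -7, x = 3


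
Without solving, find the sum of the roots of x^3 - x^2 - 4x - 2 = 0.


By Vieta's formulas for x^3 + bx^2 + cx + d = 0:
  r1 + r2 + r3 = -b/a = 1
  r1*r2 + r1*r3 + r2*r3 = c/a = -4
  r1*r2*r3 = -d/a = 2


Sum = 1


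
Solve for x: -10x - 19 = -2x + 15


Starting with: -10x - 19 = -2x + 15
Move all x terms to left: (-10 + 2)x = 15 + 19
Simplify: -8x = 34
Divide both sides by -8: x = -17/4

x = -17/4


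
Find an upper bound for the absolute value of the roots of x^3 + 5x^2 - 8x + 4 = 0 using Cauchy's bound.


Cauchy's bound: all roots r satisfy |r| <= 1 + max(|a_i/a_n|) for i = 0,...,n-1
where a_n is the leading coefficient.

Coefficients: [1, 5, -8, 4]
Leading coefficient a_n = 1
Ratios |a_i/a_n|: 5, 8, 4
Maximum ratio: 8
Cauchy's bound: |r| <= 1 + 8 = 9

Upper bound = 9


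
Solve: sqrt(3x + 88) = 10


Square both sides: 3x + 88 = 10^2 = 100
3x = 100 - 88 = 12
x = 4
Check: sqrt(3*4 + 88) = sqrt(100) = 10 ✓

x = 4


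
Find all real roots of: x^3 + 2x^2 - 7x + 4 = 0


Let p(x) = x^3 + 2x^2 - 7x + 4. By the rational root theorem (leading coefficient 1), any rational root is an integer divisor of 4: try ±1, ±2, ... in turn.
Test x = 1: value = 0 ✓, so (x - 1) is a factor.
Synthetic division by (x - 1): bring down 1; 1(1) + 2 = 3; 3(1) - 7 = -4; (-4)(1) + 4 = 0 → quotient x^2 + 3x - 4, remainder 0.
Solve the quadratic x^2 + 3x - 4 = 0: discriminant = 3^2 - 4(1)(-4) = 9 + 16 = 25.
sqrt(25) = 5, so x = (-3 ± 5)/2: x = 1 or x = -4.

x = -4, x = 1 (multiplicity 2)


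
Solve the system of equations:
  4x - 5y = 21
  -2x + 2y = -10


Using Cramer's rule:
Determinant D = (4)(2) - (-2)(-5) = 8 - 10 = -2
Dx = (21)(2) - (-10)(-5) = 42 - 50 = -8
Dy = (4)(-10) - (-2)(21) = -40 + 42 = 2
x = Dx/D = -8/-2 = 4
y = Dy/D = 2/-2 = -1

x = 4, y = -1


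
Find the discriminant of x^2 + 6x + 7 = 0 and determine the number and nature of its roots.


For ax^2 + bx + c = 0, discriminant D = b^2 - 4ac
Here a = 1, b = 6, c = 7
D = (6)^2 - 4(1)(7) = 36 - 28 = 8

D = 8 > 0 but not a perfect square
The equation has 2 distinct real irrational roots.

Discriminant = 8, 2 distinct real irrational roots


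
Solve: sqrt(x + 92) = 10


Square both sides: x + 92 = 10^2 = 100
x = 100 - 92 = 8
x = 8
Check: sqrt(1*8 + 92) = sqrt(100) = 10 ✓

x = 8


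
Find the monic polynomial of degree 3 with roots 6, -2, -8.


A monic polynomial with roots 6, -2, -8 is:
p(x) = (x - 6)(x + 2)(x + 8)
After multiplying by (x - 6): x - 6
After multiplying by (x + 2): x^2 - 4x - 12
After multiplying by (x + 8): x^3 + 4x^2 - 44x - 96

x^3 + 4x^2 - 44x - 96


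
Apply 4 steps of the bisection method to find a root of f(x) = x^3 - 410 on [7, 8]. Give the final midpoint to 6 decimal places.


f(x) = x^3 - 410
f(7) = -67 < 0
f(8) = 102 > 0

Step 1: midpoint = (7.000000 + 8.000000)/2 = 7.500000
  f(7.500000) = 11.875000
  f(mid) > 0, so root is in [7.000000, 7.500000]

Step 2: midpoint = (7.000000 + 7.500000)/2 = 7.250000
  f(7.250000) = -28.921875
  f(mid) < 0, so root is in [7.250000, 7.500000]

Step 3: midpoint = (7.250000 + 7.500000)/2 = 7.375000
  f(7.375000) = -8.869141
  f(mid) < 0, so root is in [7.375000, 7.500000]

Step 4: midpoint = (7.375000 + 7.500000)/2 = 7.437500
  f(7.437500) = 1.415771
  f(mid) > 0, so root is in [7.375000, 7.437500]

midpoint = 7.437500


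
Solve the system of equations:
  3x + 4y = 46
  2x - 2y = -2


Using Cramer's rule:
Determinant D = (3)(-2) - (2)(4) = -6 - 8 = -14
Dx = (46)(-2) - (-2)(4) = -92 + 8 = -84
Dy = (3)(-2) - (2)(46) = -6 - 92 = -98
x = Dx/D = -84/-14 = 6
y = Dy/D = -98/-14 = 7

x = 6, y = 7


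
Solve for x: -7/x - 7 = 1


Subtract -7 from both sides: -7/x = 8
Multiply both sides by x: -7 = 8 * x
Divide by 8: x = -7/8

x = -7/8


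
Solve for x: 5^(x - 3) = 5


Express both sides with the same base.
5 = 5^1
Since the bases match, equate exponents: x - 3 = 1
So x = 1 - (-3) = 4

x = 4


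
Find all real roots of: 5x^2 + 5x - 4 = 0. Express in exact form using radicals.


Using the quadratic formula: x = (-b ± sqrt(b^2 - 4ac)) / (2a)
Here a = 5, b = 5, c = -4
Discriminant = b^2 - 4ac = 5^2 - 4(5)(-4) = 25 + 80 = 105
Since discriminant = 105 > 0, there are two real roots.
x = (-5 ± sqrt(105)) / 10
Numerically: x ≈ 0.5247 or x ≈ -1.5247

x = (-5 + sqrt(105)) / 10 or x = (-5 - sqrt(105)) / 10


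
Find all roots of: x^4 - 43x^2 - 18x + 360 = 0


Let p(x) = x^4 - 43x^2 - 18x + 360. By the rational root theorem (leading coefficient 1), any rational root is an integer divisor of 360: try ±1, ±2, ... in turn.
Test x = 1: value = 300 ≠ 0.
Test x = -1: value = 336 ≠ 0.
Test x = 2: value = 168 ≠ 0.
Test x = -2: value = 240 ≠ 0.
Test x = 3: value = 0 ✓, so (x - 3) is a factor.
Synthetic division by (x - 3): bring down 1; 1(3) + 0 = 3; 3(3) - 43 = -34; (-34)(3) - 18 = -120; (-120)(3) + 360 = 0 → quotient x^3 + 3x^2 - 34x - 120, remainder 0.
Continue with the quotient x^3 + 3x^2 - 34x - 120 (candidates must divide 120; re-test x = 3 first in case it repeats).
Test x = 3: value = -168 ≠ 0.
Test x = -3: value = -18 ≠ 0.
Test x = 4: value = -144 ≠ 0.
Test x = -4: value = 0 ✓, so (x + 4) is a factor.
Synthetic division by (x + 4): bring down 1; 1(-4) + 3 = -1; (-1)(-4) - 34 = -30; (-30)(-4) - 120 = 0 → quotient x^2 - x - 30, remainder 0.
Solve the quadratic x^2 - x - 30 = 0: discriminant = (-1)^2 - 4(1)(-30) = 1 + 120 = 121.
sqrt(121) = 11, so x = (1 ± 11)/2: x = 6 or x = -5.
Collecting all roots found:

x = -5, x = -4, x = 3, x = 6
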